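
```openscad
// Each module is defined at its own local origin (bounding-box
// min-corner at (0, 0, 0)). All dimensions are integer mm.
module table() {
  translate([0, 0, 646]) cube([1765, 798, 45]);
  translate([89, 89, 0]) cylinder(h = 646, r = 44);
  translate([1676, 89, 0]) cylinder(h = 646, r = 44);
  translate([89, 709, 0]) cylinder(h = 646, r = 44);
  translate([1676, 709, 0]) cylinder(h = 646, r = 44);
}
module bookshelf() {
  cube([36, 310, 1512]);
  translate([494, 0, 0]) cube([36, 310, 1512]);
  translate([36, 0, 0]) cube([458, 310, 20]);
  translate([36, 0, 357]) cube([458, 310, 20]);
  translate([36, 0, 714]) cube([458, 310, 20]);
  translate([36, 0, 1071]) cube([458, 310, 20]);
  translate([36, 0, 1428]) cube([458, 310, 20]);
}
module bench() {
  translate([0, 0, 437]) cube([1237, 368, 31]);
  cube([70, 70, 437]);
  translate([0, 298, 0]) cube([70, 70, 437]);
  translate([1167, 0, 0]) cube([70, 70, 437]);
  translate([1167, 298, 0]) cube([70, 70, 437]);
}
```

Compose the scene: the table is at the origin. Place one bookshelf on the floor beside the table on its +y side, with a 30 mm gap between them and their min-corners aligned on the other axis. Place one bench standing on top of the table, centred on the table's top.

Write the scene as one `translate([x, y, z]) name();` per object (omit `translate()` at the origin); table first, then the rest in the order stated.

table();
translate([0, 828, 0]) bookshelf();
translate([264, 215, 691]) bench();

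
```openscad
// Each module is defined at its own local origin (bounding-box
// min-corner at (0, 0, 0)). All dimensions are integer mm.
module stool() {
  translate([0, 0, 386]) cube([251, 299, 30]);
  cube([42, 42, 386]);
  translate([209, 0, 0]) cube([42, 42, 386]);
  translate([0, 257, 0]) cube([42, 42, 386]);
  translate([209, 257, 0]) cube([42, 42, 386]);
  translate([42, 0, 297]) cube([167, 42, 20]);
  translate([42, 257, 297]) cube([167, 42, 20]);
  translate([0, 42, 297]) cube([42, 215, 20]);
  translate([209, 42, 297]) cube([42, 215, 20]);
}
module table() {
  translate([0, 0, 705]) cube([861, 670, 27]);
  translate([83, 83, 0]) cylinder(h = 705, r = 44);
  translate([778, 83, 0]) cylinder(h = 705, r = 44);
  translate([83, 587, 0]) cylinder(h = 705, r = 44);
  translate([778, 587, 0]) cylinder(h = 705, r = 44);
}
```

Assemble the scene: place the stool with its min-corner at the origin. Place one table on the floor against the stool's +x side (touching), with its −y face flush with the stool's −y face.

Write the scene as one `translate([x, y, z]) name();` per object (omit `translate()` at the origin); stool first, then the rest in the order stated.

stool();
translate([251, 0, 0]) table();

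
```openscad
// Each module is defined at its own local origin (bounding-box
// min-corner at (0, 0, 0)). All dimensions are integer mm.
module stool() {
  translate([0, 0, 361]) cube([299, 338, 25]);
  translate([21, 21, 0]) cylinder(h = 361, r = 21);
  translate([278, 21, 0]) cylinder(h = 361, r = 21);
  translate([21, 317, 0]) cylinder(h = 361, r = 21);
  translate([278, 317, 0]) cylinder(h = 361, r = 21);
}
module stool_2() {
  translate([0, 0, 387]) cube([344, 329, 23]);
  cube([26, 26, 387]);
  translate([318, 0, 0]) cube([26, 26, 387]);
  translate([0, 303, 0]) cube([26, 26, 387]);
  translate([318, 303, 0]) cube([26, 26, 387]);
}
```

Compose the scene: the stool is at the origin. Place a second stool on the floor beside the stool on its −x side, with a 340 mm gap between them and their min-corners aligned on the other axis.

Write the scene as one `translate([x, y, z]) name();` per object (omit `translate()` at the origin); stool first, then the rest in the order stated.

stool();
translate([-684, 0, 0]) stool_2();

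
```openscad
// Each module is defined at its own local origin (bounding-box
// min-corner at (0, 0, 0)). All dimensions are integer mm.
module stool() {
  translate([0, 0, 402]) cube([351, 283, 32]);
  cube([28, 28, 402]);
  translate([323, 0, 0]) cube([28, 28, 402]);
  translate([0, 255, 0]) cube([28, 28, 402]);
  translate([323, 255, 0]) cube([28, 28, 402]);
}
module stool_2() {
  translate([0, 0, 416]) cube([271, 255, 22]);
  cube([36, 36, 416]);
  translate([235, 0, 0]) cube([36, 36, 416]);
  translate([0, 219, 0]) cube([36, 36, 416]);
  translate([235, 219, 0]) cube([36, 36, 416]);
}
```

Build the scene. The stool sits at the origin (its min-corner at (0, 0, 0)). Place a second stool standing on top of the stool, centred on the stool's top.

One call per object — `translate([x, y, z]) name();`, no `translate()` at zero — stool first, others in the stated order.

stool();
translate([40, 14, 434]) stool_2();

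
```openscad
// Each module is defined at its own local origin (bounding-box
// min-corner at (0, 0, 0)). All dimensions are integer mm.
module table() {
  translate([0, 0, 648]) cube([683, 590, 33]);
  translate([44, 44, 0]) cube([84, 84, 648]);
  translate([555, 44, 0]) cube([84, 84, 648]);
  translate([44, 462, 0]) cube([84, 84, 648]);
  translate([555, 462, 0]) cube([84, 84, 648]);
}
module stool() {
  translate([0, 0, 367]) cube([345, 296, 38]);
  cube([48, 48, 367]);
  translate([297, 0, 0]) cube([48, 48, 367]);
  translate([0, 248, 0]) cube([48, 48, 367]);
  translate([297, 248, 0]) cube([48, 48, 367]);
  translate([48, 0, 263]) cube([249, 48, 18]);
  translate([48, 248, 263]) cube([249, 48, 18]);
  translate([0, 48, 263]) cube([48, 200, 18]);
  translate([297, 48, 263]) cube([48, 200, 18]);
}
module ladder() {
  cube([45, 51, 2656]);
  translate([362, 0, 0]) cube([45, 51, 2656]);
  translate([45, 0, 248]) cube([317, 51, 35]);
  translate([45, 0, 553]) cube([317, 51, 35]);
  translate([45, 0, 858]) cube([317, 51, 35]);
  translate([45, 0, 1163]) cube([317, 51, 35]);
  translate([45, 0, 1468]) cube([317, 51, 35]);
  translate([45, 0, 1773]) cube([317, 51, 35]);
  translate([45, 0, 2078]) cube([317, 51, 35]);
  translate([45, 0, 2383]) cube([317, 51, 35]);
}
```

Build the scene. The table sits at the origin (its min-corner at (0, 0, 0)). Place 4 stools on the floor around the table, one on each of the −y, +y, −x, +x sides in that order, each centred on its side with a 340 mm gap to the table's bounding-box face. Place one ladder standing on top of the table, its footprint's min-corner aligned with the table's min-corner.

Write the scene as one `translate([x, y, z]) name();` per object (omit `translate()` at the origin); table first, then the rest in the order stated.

table();
translate([169, -636, 0]) stool();
translate([169, 930, 0]) stool();
translate([-685, 147, 0]) stool();
translate([1023, 147, 0]) stool();
translate([0, 0, 681]) ladder();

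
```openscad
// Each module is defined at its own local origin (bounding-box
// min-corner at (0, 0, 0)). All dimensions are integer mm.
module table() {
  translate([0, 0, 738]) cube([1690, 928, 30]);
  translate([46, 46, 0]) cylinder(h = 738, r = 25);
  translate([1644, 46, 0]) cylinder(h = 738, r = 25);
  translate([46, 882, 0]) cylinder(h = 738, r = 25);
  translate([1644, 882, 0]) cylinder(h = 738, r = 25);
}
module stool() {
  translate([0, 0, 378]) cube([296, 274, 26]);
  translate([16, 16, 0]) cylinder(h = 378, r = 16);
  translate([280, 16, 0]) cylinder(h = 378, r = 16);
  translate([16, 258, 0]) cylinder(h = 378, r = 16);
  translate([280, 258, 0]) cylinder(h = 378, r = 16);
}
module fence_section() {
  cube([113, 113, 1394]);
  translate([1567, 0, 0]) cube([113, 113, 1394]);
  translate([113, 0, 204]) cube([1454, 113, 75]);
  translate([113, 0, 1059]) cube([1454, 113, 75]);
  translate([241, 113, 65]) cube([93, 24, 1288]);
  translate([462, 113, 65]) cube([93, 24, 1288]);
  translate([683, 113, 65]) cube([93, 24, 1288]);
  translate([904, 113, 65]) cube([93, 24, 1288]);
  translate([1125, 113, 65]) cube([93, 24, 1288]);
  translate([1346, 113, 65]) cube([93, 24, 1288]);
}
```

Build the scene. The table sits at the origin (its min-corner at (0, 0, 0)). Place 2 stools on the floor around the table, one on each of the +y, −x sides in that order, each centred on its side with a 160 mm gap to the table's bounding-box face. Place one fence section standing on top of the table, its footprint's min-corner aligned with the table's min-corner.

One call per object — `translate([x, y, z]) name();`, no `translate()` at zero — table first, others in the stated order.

table();
translate([697, 1088, 0]) stool();
translate([-456, 327, 0]) stool();
translate([0, 0, 768]) fence_section();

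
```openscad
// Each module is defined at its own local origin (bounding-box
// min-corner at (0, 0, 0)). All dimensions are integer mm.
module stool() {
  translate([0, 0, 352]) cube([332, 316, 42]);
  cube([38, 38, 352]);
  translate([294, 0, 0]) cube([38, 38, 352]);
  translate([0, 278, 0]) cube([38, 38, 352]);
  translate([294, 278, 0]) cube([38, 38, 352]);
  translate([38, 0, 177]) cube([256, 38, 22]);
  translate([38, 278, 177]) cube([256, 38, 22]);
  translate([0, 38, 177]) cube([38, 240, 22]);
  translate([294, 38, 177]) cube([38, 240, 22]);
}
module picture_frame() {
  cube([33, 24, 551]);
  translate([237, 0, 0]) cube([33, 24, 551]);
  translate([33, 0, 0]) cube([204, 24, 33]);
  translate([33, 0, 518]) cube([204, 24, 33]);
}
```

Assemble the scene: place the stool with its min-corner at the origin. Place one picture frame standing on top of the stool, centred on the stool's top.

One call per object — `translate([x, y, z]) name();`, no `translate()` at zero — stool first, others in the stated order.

stool();
translate([31, 146, 394]) picture_frame();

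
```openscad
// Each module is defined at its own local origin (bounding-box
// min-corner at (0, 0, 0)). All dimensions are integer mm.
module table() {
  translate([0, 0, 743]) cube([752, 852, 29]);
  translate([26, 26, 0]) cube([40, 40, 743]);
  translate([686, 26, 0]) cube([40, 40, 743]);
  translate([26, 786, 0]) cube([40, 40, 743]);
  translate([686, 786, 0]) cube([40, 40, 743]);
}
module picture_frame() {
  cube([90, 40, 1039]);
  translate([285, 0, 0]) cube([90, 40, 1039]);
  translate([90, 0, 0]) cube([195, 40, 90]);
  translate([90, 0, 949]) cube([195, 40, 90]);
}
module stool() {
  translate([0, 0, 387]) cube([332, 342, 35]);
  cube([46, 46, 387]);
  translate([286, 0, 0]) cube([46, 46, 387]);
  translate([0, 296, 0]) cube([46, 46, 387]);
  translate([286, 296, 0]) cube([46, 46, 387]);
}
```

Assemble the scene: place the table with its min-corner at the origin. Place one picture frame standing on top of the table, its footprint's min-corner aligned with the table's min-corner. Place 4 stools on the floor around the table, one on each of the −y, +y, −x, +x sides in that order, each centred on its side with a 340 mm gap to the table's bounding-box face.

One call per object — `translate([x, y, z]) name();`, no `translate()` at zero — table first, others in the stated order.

table();
translate([0, 0, 772]) picture_frame();
translate([210, -682, 0]) stool();
translate([210, 1192, 0]) stool();
translate([-672, 255, 0]) stool();
translate([1092, 255, 0]) stool();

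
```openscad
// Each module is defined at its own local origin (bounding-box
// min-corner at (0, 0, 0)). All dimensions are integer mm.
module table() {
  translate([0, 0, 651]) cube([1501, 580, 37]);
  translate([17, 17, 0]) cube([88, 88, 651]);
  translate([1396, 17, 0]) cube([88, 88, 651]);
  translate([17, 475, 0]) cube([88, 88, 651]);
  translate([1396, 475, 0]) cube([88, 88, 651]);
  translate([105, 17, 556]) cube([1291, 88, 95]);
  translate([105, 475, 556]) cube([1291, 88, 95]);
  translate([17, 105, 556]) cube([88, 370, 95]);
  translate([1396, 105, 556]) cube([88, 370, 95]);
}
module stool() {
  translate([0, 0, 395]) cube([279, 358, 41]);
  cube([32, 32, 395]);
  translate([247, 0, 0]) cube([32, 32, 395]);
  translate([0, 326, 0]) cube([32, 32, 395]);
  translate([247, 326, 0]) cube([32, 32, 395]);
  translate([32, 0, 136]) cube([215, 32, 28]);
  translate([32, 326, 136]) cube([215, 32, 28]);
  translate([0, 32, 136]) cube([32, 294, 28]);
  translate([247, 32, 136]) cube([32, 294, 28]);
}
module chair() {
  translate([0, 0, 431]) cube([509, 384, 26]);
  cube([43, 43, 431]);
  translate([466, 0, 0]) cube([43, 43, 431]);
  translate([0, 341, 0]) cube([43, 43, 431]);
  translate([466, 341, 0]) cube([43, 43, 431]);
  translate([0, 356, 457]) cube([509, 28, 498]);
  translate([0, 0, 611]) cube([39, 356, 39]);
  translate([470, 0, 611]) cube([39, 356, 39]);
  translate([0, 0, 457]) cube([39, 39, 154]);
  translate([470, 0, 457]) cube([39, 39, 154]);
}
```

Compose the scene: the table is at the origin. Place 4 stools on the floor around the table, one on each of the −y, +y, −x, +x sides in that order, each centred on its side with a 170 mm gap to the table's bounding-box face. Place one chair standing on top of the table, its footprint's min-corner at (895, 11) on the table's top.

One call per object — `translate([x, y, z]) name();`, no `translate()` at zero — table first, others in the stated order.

table();
translate([611, -528, 0]) stool();
translate([611, 750, 0]) stool();
translate([-449, 111, 0]) stool();
translate([1671, 111, 0]) stool();
translate([895, 11, 688]) chair();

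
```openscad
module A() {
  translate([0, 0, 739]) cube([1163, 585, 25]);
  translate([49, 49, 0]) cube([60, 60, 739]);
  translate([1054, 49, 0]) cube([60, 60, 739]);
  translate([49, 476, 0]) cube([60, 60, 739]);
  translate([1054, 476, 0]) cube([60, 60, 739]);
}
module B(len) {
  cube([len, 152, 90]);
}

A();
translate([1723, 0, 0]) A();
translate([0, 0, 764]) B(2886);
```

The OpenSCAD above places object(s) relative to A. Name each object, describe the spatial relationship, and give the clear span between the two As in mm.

Second table starts at x = 1723; first ends at x = 1163; clear span = 1723 − 1163 = 560 mm.

A is a table. B is a beam. A beam spans the tops of two tables. The clear span between the two tables is 560 mm.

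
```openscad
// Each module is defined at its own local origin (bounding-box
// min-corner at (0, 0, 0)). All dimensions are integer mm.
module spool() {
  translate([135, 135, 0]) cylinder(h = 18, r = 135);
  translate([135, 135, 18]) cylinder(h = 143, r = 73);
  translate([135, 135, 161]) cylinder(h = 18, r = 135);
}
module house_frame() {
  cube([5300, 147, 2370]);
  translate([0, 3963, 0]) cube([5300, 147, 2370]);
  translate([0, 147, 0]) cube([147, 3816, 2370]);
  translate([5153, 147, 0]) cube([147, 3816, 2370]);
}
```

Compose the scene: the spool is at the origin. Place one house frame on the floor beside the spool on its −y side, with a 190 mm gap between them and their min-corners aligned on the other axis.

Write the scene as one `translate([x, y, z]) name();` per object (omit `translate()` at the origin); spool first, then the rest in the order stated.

spool();
translate([0, -4300, 0]) house_frame();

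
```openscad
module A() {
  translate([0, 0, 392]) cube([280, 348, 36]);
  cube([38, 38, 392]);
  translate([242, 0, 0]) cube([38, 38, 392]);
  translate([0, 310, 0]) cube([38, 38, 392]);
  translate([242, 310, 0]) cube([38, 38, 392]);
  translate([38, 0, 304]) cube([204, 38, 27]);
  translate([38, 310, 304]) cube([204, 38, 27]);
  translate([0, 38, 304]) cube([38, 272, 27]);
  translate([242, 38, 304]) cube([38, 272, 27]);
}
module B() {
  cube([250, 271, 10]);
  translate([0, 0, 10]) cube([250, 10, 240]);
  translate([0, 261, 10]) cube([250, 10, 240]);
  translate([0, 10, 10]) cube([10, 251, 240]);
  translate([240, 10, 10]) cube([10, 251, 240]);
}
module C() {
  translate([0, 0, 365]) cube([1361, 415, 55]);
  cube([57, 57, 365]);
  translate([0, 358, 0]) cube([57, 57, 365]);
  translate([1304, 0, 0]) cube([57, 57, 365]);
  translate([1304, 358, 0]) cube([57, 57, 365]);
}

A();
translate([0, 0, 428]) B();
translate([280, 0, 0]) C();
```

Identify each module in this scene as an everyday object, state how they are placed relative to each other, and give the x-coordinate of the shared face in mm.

The stool's +x face and the bench's −x face are both at x = 280 mm.

A is a stool. B is an open box. C is a bench. The open box is on top of the stool. The bench is against the stool's +x side, with their −y faces flush. The x-coordinate of the shared face is 280 mm.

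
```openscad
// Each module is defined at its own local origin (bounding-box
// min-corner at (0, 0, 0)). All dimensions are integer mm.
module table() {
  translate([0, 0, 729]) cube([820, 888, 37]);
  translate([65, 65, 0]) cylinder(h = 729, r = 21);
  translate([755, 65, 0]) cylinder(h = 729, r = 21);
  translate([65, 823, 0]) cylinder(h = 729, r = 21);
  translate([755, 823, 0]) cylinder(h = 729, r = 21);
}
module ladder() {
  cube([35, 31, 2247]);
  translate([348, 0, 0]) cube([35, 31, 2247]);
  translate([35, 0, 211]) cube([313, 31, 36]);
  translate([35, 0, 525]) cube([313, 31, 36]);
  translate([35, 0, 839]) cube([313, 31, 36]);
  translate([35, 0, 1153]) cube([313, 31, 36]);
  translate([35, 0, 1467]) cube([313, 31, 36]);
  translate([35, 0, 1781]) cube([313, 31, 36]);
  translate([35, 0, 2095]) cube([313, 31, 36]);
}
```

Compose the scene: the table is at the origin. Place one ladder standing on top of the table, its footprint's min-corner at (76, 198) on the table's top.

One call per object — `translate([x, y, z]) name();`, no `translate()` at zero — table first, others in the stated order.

table();
translate([76, 198, 766]) ladder();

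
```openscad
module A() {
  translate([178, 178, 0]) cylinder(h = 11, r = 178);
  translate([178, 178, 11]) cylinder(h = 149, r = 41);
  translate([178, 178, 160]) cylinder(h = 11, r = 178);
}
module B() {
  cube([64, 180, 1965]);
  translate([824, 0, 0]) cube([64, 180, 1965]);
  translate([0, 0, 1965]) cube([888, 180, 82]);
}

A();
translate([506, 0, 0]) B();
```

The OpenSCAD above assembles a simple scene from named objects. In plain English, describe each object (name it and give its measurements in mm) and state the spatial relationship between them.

A is a spool: two coaxial disc flanges of radius 178 mm and thickness 11 mm, joined by a core cylinder of radius 41 mm and height 149 mm. The lower flange rests on z = 0 and the three cylinders share a vertical axis.

B is a door frame. The clear opening is 760 mm wide and 1965 mm high. Two 64 mm wide jambs, 180 mm deep, stand either side of the opening from the floor to the top of the opening. A 82 mm thick head sits across the top of both jambs, spanning the full outside width of the frame.

The door frame is on the floor beside the spool on its +x side.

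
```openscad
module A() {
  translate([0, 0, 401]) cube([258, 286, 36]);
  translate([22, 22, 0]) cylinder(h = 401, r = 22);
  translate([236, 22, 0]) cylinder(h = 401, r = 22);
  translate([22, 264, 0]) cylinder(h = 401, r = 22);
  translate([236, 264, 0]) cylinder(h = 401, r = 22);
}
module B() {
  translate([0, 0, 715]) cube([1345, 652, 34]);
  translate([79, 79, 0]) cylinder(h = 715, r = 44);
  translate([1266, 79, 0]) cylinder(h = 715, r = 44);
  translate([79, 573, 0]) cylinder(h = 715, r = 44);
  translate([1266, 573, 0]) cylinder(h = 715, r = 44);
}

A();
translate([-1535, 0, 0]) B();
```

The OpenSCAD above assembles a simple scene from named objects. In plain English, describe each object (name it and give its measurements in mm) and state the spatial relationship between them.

A is a simple wooden stool: a rectangular seat 258 mm (x) by 286 mm (y), 36 mm thick, top face at z = 437 mm, on four round legs, each 44 mm in diameter. The legs rest on z = 0, each leg's axis is inset half a diameter from the nearest pair of seat edges (so the leg's bounding box is flush with the corner).

B is a rectangular dining table. The top is 1345×652×34 mm with its upper surface at z = 749 mm. It stands on four round legs of 88 mm diameter, each leg's bounding box inset 35 mm from the nearest pair of top edges, running from the floor to the underside of the top.

The table is on the floor beside the stool on its −x side.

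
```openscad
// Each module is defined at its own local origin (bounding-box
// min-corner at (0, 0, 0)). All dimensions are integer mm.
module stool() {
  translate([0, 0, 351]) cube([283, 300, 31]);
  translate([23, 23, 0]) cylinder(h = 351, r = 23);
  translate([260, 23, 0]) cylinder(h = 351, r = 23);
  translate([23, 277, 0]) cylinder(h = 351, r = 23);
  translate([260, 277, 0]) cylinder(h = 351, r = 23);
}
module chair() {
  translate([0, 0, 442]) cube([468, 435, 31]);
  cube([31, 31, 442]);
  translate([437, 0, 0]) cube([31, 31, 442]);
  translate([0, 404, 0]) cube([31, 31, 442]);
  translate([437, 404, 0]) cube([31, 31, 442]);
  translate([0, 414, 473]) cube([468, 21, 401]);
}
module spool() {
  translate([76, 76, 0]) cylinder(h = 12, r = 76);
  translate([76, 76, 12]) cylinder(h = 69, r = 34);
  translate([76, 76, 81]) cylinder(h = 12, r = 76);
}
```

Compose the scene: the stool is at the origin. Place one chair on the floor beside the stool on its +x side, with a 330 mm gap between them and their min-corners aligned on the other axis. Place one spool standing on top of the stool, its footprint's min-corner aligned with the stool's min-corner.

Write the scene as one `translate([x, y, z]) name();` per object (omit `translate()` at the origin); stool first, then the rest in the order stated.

stool();
translate([613, 0, 0]) chair();
translate([0, 0, 382]) spool();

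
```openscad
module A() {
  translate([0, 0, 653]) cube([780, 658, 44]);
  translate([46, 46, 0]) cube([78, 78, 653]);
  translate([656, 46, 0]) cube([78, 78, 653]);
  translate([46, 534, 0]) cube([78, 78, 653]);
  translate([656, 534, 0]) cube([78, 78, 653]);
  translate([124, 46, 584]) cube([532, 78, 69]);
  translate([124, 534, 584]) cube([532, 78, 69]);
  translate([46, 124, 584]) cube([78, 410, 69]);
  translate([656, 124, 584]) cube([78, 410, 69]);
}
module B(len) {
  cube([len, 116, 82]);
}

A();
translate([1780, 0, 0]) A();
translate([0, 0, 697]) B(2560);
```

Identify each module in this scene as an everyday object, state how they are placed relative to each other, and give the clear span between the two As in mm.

A is a table. B is a beam. A beam spans the tops of two tables. The clear span between the two tables is 1000 mm.

Second table starts at x = 1780; first ends at x = 780; clear span = 1780 − 780 = 1000 mm.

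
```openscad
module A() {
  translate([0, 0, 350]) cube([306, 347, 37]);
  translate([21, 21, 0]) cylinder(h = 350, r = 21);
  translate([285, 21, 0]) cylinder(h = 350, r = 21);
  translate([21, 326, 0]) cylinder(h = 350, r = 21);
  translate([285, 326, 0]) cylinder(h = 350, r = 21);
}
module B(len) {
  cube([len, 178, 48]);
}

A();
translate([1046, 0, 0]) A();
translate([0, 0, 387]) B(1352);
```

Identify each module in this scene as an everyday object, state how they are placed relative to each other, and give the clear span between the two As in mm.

A is a stool. B is a beam. A beam spans the tops of two stools. The clear span between the two stools is 740 mm.

Second stool starts at x = 1046; first ends at x = 306; clear span = 1046 − 306 = 740 mm.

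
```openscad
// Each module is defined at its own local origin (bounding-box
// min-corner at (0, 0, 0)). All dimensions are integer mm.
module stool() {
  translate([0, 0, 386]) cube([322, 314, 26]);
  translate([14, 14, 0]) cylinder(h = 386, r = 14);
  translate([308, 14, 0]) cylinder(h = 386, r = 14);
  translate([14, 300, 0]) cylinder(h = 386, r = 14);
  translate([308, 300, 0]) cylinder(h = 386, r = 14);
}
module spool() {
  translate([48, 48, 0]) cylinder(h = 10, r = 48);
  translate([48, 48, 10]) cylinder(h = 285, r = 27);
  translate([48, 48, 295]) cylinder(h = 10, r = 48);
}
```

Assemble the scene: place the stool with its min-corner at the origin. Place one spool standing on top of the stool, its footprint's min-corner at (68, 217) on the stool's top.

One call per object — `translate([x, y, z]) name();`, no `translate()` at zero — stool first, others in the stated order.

stool();
translate([68, 217, 412]) spool();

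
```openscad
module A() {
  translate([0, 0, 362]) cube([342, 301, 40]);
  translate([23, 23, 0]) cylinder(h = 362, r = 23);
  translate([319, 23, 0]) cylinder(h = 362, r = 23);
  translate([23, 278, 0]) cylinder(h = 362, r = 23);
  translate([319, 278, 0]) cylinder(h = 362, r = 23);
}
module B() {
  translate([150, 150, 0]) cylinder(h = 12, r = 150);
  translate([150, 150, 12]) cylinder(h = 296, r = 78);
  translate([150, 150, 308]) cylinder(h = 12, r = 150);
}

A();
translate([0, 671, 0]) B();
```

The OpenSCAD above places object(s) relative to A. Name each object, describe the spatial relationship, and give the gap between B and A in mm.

The spool's nearest face is 370 mm from the stool's +y face.

A is a stool. B is a spool. The spool is on the floor beside the stool on its +y side. The gap between the spool and the stool is 370 mm.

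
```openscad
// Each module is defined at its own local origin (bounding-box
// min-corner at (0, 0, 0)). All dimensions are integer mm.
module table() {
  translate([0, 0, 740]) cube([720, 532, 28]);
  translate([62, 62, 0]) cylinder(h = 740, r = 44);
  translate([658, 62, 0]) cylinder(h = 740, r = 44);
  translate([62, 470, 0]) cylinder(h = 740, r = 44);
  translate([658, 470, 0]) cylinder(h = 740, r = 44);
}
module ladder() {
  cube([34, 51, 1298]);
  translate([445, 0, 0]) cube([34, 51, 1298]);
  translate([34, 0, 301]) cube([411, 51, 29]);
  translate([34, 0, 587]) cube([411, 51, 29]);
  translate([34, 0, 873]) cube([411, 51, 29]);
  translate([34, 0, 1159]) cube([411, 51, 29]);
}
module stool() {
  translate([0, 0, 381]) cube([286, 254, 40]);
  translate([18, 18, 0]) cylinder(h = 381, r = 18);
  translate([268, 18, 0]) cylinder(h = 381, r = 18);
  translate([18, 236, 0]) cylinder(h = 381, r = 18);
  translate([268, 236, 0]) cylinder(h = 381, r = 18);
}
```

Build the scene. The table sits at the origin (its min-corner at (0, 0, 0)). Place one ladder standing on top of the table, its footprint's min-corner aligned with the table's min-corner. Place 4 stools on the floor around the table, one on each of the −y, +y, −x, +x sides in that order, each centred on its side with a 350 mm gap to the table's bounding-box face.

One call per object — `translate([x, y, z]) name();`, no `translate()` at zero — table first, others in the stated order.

table();
translate([0, 0, 768]) ladder();
translate([217, -604, 0]) stool();
translate([217, 882, 0]) stool();
translate([-636, 139, 0]) stool();
translate([1070, 139, 0]) stool();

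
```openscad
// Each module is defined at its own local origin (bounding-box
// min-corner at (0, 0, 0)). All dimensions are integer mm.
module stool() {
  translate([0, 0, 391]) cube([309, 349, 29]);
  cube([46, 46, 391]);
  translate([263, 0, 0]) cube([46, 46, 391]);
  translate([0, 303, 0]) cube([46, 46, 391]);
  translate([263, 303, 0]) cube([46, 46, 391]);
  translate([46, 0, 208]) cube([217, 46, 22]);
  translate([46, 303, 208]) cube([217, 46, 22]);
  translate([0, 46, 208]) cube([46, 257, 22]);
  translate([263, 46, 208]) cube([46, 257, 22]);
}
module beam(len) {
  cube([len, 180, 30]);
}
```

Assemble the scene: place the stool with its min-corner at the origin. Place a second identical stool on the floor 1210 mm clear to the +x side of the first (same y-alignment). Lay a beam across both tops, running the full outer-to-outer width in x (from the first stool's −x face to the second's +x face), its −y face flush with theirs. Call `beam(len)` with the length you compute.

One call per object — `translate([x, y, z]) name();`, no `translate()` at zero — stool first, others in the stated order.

stool();
translate([1519, 0, 0]) stool();
translate([0, 0, 420]) beam(1828);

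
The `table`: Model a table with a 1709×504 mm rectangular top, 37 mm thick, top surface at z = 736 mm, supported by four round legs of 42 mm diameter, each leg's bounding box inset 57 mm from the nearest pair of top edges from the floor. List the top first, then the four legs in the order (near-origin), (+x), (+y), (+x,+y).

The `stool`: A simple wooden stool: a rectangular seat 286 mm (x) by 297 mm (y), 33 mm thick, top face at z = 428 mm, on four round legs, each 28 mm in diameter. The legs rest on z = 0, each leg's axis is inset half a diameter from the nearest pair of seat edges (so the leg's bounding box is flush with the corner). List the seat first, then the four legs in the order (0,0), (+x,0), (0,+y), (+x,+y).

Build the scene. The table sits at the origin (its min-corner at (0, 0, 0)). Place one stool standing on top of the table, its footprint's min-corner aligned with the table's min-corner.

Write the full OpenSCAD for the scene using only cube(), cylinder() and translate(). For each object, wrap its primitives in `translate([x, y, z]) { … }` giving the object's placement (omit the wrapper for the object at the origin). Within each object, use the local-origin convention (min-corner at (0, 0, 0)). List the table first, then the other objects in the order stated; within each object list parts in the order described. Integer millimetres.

translate([0, 0, 699]) cube([1709, 504, 37]);
translate([78, 78, 0]) cylinder(h = 699, r = 21);
translate([1631, 78, 0]) cylinder(h = 699, r = 21);
translate([78, 426, 0]) cylinder(h = 699, r = 21);
translate([1631, 426, 0]) cylinder(h = 699, r = 21);
translate([0, 0, 736]) {
  translate([0, 0, 395]) cube([286, 297, 33]);
  translate([14, 14, 0]) cylinder(h = 395, r = 14);
  translate([272, 14, 0]) cylinder(h = 395, r = 14);
  translate([14, 283, 0]) cylinder(h = 395, r = 14);
  translate([272, 283, 0]) cylinder(h = 395, r = 14);
}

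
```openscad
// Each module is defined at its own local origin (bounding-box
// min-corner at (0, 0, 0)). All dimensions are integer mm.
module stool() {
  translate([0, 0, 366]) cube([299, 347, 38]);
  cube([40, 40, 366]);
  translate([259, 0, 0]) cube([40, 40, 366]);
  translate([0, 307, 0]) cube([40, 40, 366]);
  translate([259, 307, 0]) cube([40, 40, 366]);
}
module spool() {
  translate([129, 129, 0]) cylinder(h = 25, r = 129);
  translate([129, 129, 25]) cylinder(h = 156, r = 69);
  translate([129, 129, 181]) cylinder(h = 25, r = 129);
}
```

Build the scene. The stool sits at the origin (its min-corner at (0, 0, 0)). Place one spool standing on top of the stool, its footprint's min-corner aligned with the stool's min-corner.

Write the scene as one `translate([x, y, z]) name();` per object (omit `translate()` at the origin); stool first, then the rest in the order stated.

stool();
translate([0, 0, 404]) spool();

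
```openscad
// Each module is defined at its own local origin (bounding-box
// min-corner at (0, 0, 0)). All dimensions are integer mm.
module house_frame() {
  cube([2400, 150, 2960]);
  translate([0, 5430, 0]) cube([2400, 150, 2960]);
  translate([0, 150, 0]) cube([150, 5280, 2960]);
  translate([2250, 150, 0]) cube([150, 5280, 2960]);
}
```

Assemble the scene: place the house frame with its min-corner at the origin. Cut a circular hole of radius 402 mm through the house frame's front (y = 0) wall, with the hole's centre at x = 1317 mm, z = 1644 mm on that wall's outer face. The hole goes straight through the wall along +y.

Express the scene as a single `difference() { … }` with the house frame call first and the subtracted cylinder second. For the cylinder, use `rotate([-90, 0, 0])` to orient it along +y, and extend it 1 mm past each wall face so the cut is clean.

difference() {
  house_frame();
  translate([1317, -1, 1644]) rotate([-90, 0, 0]) cylinder(h = 152, r = 402);
}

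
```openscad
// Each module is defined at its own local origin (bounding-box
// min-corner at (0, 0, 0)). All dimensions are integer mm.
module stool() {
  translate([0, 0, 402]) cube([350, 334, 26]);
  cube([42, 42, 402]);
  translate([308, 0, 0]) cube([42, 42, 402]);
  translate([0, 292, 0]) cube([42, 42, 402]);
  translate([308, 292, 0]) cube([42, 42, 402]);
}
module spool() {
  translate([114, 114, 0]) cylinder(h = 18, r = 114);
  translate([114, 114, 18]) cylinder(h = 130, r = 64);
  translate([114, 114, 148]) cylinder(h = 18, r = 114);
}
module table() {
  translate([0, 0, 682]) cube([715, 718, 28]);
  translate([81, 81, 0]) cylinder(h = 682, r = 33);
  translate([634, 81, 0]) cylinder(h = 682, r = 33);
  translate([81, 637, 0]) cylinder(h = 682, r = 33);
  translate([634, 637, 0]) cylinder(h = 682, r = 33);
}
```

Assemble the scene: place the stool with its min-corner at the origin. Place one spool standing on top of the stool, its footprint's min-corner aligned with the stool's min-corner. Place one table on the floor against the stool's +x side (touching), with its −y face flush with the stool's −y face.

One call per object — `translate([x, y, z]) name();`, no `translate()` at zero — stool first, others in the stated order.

stool();
translate([0, 0, 428]) spool();
translate([350, 0, 0]) table();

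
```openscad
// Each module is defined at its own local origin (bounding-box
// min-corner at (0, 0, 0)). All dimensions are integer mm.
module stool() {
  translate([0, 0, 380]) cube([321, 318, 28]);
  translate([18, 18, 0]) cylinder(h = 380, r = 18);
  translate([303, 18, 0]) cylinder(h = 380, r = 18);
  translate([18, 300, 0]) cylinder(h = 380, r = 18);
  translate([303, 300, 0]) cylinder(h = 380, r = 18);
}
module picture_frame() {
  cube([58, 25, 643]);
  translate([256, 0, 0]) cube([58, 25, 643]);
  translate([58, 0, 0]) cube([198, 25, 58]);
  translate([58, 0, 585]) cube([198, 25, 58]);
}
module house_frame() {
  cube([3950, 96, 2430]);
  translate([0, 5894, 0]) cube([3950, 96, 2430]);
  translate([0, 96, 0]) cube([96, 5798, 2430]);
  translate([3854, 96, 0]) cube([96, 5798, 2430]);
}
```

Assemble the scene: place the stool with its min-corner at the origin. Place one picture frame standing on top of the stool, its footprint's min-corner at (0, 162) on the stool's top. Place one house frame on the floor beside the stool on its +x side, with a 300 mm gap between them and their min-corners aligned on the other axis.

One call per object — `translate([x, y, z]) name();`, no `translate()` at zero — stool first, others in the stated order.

stool();
translate([0, 162, 408]) picture_frame();
translate([621, 0, 0]) house_frame();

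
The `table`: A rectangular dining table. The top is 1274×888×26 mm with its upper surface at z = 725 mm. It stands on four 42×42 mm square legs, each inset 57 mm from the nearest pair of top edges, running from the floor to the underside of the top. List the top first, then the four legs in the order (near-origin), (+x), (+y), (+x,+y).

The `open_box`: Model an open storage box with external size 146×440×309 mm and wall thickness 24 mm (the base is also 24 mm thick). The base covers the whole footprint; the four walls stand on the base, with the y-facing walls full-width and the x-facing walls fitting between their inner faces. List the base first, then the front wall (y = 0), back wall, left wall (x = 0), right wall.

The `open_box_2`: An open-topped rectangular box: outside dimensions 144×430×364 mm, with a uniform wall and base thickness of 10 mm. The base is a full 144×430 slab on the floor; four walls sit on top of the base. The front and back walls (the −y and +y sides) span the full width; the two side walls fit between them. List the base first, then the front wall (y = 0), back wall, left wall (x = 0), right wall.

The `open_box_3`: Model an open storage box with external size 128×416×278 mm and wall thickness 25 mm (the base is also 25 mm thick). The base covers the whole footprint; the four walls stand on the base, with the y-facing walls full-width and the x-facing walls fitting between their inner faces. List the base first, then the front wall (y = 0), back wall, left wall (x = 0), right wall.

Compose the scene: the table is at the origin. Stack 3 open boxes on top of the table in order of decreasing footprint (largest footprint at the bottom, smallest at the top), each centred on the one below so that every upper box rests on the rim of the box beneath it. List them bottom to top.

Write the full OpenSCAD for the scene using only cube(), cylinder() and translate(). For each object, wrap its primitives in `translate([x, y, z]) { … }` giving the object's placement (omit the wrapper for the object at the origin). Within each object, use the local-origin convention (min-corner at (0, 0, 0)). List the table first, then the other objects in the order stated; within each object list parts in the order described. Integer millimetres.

translate([0, 0, 699]) cube([1274, 888, 26]);
translate([57, 57, 0]) cube([42, 42, 699]);
translate([1175, 57, 0]) cube([42, 42, 699]);
translate([57, 789, 0]) cube([42, 42, 699]);
translate([1175, 789, 0]) cube([42, 42, 699]);
translate([564, 224, 725]) {
  cube([146, 440, 24]);
  translate([0, 0, 24]) cube([146, 24, 285]);
  translate([0, 416, 24]) cube([146, 24, 285]);
  translate([0, 24, 24]) cube([24, 392, 285]);
  translate([122, 24, 24]) cube([24, 392, 285]);
}
translate([565, 229, 1034]) {
  cube([144, 430, 10]);
  translate([0, 0, 10]) cube([144, 10, 354]);
  translate([0, 420, 10]) cube([144, 10, 354]);
  translate([0, 10, 10]) cube([10, 410, 354]);
  translate([134, 10, 10]) cube([10, 410, 354]);
}
translate([573, 236, 1398]) {
  cube([128, 416, 25]);
  translate([0, 0, 25]) cube([128, 25, 253]);
  translate([0, 391, 25]) cube([128, 25, 253]);
  translate([0, 25, 25]) cube([25, 366, 253]);
  translate([103, 25, 25]) cube([25, 366, 253]);
}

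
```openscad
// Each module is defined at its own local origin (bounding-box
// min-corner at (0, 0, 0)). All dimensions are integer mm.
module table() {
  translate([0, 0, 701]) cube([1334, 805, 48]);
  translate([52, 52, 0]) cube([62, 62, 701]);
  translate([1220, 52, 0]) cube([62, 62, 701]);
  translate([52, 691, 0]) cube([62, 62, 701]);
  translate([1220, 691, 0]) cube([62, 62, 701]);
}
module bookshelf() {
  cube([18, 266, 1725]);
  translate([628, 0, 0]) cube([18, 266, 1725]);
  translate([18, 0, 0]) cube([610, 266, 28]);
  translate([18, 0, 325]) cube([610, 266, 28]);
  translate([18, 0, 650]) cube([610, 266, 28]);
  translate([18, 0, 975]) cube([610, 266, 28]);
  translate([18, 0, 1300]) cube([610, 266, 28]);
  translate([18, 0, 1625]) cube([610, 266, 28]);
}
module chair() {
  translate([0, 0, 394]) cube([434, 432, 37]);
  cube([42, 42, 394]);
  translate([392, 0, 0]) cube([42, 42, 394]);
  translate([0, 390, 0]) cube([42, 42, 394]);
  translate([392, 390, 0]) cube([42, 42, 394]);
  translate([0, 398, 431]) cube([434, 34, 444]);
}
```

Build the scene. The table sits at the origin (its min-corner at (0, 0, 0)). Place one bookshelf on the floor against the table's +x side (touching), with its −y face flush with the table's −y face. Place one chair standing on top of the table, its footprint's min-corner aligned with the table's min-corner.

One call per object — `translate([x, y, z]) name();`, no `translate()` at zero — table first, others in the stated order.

table();
translate([1334, 0, 0]) bookshelf();
translate([0, 0, 749]) chair();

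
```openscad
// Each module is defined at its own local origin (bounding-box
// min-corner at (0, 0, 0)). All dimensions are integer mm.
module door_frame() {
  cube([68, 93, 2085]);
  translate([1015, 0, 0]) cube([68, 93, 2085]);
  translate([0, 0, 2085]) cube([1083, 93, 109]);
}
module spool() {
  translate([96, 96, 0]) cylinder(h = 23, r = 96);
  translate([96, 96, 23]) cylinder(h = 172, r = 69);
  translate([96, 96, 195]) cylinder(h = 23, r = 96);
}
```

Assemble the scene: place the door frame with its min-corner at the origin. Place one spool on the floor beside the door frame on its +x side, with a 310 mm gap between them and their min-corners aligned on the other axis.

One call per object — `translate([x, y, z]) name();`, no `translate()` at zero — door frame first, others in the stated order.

door_frame();
translate([1393, 0, 0]) spool();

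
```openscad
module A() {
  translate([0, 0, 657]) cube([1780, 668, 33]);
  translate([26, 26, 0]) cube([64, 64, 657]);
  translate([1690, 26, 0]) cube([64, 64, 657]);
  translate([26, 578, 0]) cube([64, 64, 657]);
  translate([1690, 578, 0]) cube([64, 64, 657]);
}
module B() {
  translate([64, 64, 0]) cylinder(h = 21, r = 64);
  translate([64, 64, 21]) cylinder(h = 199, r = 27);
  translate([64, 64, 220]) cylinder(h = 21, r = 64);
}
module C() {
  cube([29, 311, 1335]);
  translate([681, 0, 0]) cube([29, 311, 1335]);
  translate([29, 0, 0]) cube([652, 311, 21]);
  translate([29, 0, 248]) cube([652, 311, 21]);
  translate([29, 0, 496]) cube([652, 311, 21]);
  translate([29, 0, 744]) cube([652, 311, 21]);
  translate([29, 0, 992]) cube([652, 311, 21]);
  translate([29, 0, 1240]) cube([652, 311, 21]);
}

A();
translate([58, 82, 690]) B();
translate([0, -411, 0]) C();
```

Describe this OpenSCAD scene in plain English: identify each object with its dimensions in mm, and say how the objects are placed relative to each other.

A is a table: top 1780 mm (x) × 668 mm (y), 33 mm thick, upper face at z = 690 mm, on four 64×64 mm square legs, each inset 26 mm from the nearest pair of top edges, running from z = 0 to the bottom of the top.

B is a spool: two coaxial disc flanges of radius 64 mm and thickness 21 mm, joined by a core cylinder of radius 27 mm and height 199 mm. The lower flange rests on z = 0 and the three cylinders share a vertical axis.

C is a bookshelf 710 mm wide overall, 311 mm deep and 1335 mm tall. The two sides are 29 mm thick vertical panels. 6 horizontal shelves of 21 mm thickness span between the inner faces of the sides; the lowest shelf sits on the floor and shelves are stacked with a clear vertical gap of 227 mm between each pair.

The spool is on top of the table. The bookshelf is on the floor beside the table on its −y side.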